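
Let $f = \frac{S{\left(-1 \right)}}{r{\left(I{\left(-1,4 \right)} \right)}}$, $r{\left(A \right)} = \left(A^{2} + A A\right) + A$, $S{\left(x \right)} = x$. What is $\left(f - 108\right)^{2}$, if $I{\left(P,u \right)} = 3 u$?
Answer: $\frac{1049824801}{90000} \approx 11665.0$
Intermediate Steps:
$r{\left(A \right)} = A + 2 A^{2}$ ($r{\left(A \right)} = \left(A^{2} + A^{2}\right) + A = 2 A^{2} + A = A + 2 A^{2}$)
$f = - \frac{1}{300}$ ($f = - \frac{1}{3 \cdot 4 \left(1 + 2 \cdot 3 \cdot 4\right)} = - \frac{1}{12 \left(1 + 2 \cdot 12\right)} = - \frac{1}{12 \left(1 + 24\right)} = - \frac{1}{12 \cdot 25} = - \frac{1}{300} \approx -0.0033333$)
$\left(f - 108\right)^{2} = \left(- \frac{1}{300} - 108\right)^{2} = \left(- \frac{32401}{300}\right)^{2} = \frac{1049824801}{90000}$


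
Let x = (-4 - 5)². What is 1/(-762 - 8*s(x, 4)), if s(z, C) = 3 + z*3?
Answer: -1/2730 ≈ -0.00036630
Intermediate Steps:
x = 81 (x = (-9)² = 81)
s(z, C) = 3 + 3*z
1/(-762 - 8*s(x, 4)) = 1/(-762 - 8*(3 + 3*81)) = 1/(-762 - 8*(3 + 243)) = 1/(-762 - 8*246) = 1/(-762 - 1968) = 1/(-2730) = -1/2730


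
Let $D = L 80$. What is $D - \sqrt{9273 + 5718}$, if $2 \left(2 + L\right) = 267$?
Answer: $10520 - \sqrt{14991} \approx 10398.0$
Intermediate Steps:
$L = \frac{263}{2}$ ($L = -2 + \frac{1}{2} \cdot 267 = -2 + \frac{267}{2} = \frac{263}{2} \approx 131.5$)
$D = 10520$ ($D = \frac{263}{2} \cdot 80 = 10520$)
$D - \sqrt{9273 + 5718} = 10520 - \sqrt{9273 + 5718} = 10520 - \sqrt{14991}$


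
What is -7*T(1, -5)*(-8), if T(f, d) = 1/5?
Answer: 56/5 ≈ 11.200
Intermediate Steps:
T(f, d) = 1/5
-7*T(1, -5)*(-8) = -7*1/5*(-8) = -7/5*(-8) = 56/5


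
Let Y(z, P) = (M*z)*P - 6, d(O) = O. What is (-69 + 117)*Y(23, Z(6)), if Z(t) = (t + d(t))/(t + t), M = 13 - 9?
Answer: 4128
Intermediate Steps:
M = 4
Z(t) = 1 (Z(t) = (t + t)/(t + t) = (2*t)/((2*t)) = (2*t)*(1/(2*t)) = 1)
Y(z, P) = -6 + 4*P*z (Y(z, P) = (4*z)*P - 6 = 4*P*z - 6 = -6 + 4*P*z)
(-69 + 117)*Y(23, Z(6)) = (-69 + 117)*(-6 + 4*1*23) = 48*(-6 + 92) = 48*86 = 4128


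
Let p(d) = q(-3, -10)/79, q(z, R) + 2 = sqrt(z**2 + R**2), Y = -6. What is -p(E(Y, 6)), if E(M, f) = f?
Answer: 2/79 - sqrt(109)/79 ≈ -0.10684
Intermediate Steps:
q(z, R) = -2 + sqrt(R**2 + z**2) (q(z, R) = -2 + sqrt(z**2 + R**2) = -2 + sqrt(R**2 + z**2))
p(d) = -2/79 + sqrt(109)/79 (p(d) = (-2 + sqrt((-10)**2 + (-3)**2))/79 = (-2 + sqrt(100 + 9))*(1/79) = (-2 + sqrt(109))*(1/79) = -2/79 + sqrt(109)/79)
-p(E(Y, 6)) = -(-2/79 + sqrt(109)/79) = 2/79 - sqrt(109)/79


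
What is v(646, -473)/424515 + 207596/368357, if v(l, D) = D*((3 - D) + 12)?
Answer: 3101979772/156373071855 ≈ 0.019837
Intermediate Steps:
v(l, D) = D*(15 - D)
v(646, -473)/424515 + 207596/368357 = -473*(15 - 1*(-473))/424515 + 207596/368357 = -473*(15 + 473)*(1/424515) + 207596*(1/368357) = -473*488*(1/424515) + 207596/368357 = -230824*1/424515 + 207596/368357 = -230824/424515 + 207596/368357 = 3101979772/156373071855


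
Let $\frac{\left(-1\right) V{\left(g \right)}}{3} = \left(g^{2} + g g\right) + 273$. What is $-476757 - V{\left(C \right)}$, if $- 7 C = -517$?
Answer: $- \frac{21717228}{49} \approx -4.4321 \cdot 10^{5}$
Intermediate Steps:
$C = \frac{517}{7}$ ($C = \left(- \frac{1}{7}\right) \left(-517\right) = \frac{517}{7} \approx 73.857$)
$V{\left(g \right)} = -819 - 6 g^{2}$ ($V{\left(g \right)} = - 3 \left(\left(g^{2} + g g\right) + 273\right) = - 3 \left(\left(g^{2} + g^{2}\right) + 273\right) = - 3 \left(2 g^{2} + 273\right) = - 3 \left(273 + 2 g^{2}\right) = -819 - 6 g^{2}$)
$-476757 - V{\left(C \right)} = -476757 - \left(-819 - 6 \left(\frac{517}{7}\right)^{2}\right) = -476757 - \left(-819 - \frac{1603734}{49}\right) = -476757 - - \frac{1643865}{49} = -476757 + \frac{1643865}{49} = - \frac{21717228}{49}$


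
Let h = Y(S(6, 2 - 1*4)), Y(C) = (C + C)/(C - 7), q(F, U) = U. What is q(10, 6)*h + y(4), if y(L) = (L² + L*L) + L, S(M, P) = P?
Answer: 116/3 ≈ 38.667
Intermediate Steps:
Y(C) = 2*C/(-7 + C) (Y(C) = (2*C)/(-7 + C) = 2*C/(-7 + C))
y(L) = L + 2*L² (y(L) = (L² + L²) + L = 2*L² + L = L + 2*L²)
h = 4/9 (h = 2*(2 - 1*4)/(-7 + (2 - 1*4)) = 2*(2 - 4)/(-7 + (2 - 4)) = 2*(-2)/(-7 - 2) = 2*(-2)/(-9) = 2*(-2)*(-⅑) = 4/9 ≈ 0.44444)
q(10, 6)*h + y(4) = 6*(4/9) + 4*(1 + 2*4) = 8/3 + 4*(1 + 8) = 8/3 + 4*9 = 8/3 + 36 = 116/3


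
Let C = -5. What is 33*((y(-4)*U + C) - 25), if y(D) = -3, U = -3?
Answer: -693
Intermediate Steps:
33*((y(-4)*U + C) - 25) = 33*((-3*(-3) - 5) - 25) = 33*((9 - 5) - 25) = 33*(4 - 25) = 33*(-21) = -693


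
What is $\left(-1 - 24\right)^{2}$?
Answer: $625$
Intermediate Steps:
$\left(-1 - 24\right)^{2} = \left(-25\right)^{2} = 625$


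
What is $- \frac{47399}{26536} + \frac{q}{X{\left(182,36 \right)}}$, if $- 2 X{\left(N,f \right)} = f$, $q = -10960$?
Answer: $\frac{4677119}{7704} \approx 607.1$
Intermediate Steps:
$X{\left(N,f \right)} = - \frac{f}{2}$
$- \frac{47399}{26536} + \frac{q}{X{\left(182,36 \right)}} = - \frac{47399}{26536} - \frac{10960}{\left(- \frac{1}{2}\right) 36} = \left(-47399\right) \frac{1}{26536} - \frac{10960}{-18} = - \frac{1529}{856} - - \frac{5480}{9} = - \frac{1529}{856} + \frac{5480}{9} = \frac{4677119}{7704}$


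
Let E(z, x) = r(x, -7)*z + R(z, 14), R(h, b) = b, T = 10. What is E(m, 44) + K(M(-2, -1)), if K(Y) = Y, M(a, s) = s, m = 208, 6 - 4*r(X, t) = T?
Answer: -195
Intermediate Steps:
r(X, t) = -1 (r(X, t) = 3/2 - ¼*10 = 3/2 - 5/2 = -1)
E(z, x) = 14 - z (E(z, x) = -z + 14 = 14 - z)
E(m, 44) + K(M(-2, -1)) = (14 - 1*208) - 1 = (14 - 208) - 1 = -194 - 1 = -195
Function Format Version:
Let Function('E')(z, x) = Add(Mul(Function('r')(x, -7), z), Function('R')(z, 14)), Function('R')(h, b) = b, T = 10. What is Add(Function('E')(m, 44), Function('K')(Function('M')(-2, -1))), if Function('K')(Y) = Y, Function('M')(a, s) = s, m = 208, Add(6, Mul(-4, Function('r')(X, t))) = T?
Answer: -195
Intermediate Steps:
Function('r')(X, t) = -1 (Function('r')(X, t) = Add(Rational(3, 2), Mul(Rational(-1, 4), 10)) = Add(Rational(3, 2), Rational(-5, 2)) = -1)
Function('E')(z, x) = Add(14, Mul(-1, z)) (Function('E')(z, x) = Add(Mul(-1, z), 14) = Add(14, Mul(-1, z)))
Add(Function('E')(m, 44), Function('K')(Function('M')(-2, -1))) = Add(Add(14, Mul(-1, 208)), -1) = Add(Add(14, -208), -1) = Add(-194, -1) = -195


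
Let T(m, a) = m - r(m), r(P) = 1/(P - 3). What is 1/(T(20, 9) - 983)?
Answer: -17/16372 ≈ -0.0010384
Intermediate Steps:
r(P) = 1/(-3 + P)
T(m, a) = m - 1/(-3 + m)
1/(T(20, 9) - 983) = 1/((-1 + 20*(-3 + 20))/(-3 + 20) - 983) = 1/((-1 + 20*17)/17 - 983) = 1/((-1 + 340)/17 - 983) = 1/((1/17)*339 - 983) = 1/(339/17 - 983) = 1/(-16372/17) = -17/16372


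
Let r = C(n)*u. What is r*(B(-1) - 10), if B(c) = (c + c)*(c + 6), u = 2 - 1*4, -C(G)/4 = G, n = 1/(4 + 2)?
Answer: -80/3 ≈ -26.667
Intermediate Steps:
n = ⅙ (n = 1/6 = ⅙ ≈ 0.16667)
C(G) = -4*G
u = -2 (u = 2 - 4 = -2)
r = 4/3 (r = -4*⅙*(-2) = -⅔*(-2) = 4/3 ≈ 1.3333)
B(c) = 2*c*(6 + c) (B(c) = (2*c)*(6 + c) = 2*c*(6 + c))
r*(B(-1) - 10) = 4*(2*(-1)*(6 - 1) - 10)/3 = 4*(2*(-1)*5 - 10)/3 = 4*(-10 - 10)/3 = (4/3)*(-20) = -80/3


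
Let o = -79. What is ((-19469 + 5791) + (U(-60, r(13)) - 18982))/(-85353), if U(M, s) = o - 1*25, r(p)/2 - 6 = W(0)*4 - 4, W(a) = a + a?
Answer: 32764/85353 ≈ 0.38386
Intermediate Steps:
W(a) = 2*a
r(p) = 4 (r(p) = 12 + 2*((2*0)*4 - 4) = 12 + 2*(0*4 - 4) = 12 + 2*(0 - 4) = 12 + 2*(-4) = 12 - 8 = 4)
U(M, s) = -104 (U(M, s) = -79 - 1*25 = -79 - 25 = -104)
((-19469 + 5791) + (U(-60, r(13)) - 18982))/(-85353) = ((-19469 + 5791) + (-104 - 18982))/(-85353) = (-13678 - 19086)*(-1/85353) = -32764*(-1/85353) = 32764/85353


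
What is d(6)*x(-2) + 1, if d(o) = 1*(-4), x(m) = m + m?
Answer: 17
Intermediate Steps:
x(m) = 2*m
d(o) = -4
d(6)*x(-2) + 1 = -8*(-2) + 1 = -4*(-4) + 1 = 16 + 1 = 17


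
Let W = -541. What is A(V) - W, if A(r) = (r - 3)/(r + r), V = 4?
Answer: 4329/8 ≈ 541.13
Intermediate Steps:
A(r) = (-3 + r)/(2*r) (A(r) = (-3 + r)/((2*r)) = (-3 + r)*(1/(2*r)) = (-3 + r)/(2*r))
A(V) - W = (½)*(-3 + 4)/4 - 1*(-541) = (½)*(¼)*1 + 541 = ⅛ + 541 = 4329/8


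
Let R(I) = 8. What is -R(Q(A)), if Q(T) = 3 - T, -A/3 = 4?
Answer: -8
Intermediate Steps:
A = -12 (A = -3*4 = -12)
-R(Q(A)) = -1*8 = -8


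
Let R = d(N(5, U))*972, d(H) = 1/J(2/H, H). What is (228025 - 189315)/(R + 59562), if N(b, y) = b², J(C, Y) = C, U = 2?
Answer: 19355/35856 ≈ 0.53980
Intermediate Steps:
d(H) = H/2 (d(H) = 1/(2/H) = H/2)
R = 12150 (R = ((½)*5²)*972 = ((½)*25)*972 = (25/2)*972 = 12150)
(228025 - 189315)/(R + 59562) = (228025 - 189315)/(12150 + 59562) = 38710/71712 = 38710*(1/71712) = 19355/35856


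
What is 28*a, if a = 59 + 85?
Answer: 4032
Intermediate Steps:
a = 144
28*a = 28*144 = 4032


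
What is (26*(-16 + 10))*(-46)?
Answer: 7176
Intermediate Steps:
(26*(-16 + 10))*(-46) = (26*(-6))*(-46) = -156*(-46) = 7176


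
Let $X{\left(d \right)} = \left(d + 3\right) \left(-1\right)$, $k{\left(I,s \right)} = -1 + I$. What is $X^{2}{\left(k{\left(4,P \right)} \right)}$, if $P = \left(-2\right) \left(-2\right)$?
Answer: $36$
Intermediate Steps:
$P = 4$
$X{\left(d \right)} = -3 - d$ ($X{\left(d \right)} = \left(3 + d\right) \left(-1\right) = -3 - d$)
$X^{2}{\left(k{\left(4,P \right)} \right)} = \left(-3 - \left(-1 + 4\right)\right)^{2} = \left(-3 - 3\right)^{2} = \left(-6\right)^{2} = 36$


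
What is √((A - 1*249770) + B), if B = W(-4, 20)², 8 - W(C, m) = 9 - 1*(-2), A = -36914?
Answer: 5*I*√11467 ≈ 535.42*I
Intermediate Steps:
W(C, m) = -3 (W(C, m) = 8 - (9 - 1*(-2)) = 8 - (9 + 2) = 8 - 1*11 = 8 - 11 = -3)
B = 9 (B = (-3)² = 9)
√((A - 1*249770) + B) = √((-36914 - 1*249770) + 9) = √((-36914 - 249770) + 9) = √(-286684 + 9) = √(-286675) = 5*I*√11467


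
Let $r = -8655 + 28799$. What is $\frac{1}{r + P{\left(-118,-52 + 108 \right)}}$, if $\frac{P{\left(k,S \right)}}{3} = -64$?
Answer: $\frac{1}{19952} \approx 5.012 \cdot 10^{-5}$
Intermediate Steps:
$P{\left(k,S \right)} = -192$ ($P{\left(k,S \right)} = 3 \left(-64\right) = -192$)
$r = 20144$
$\frac{1}{r + P{\left(-118,-52 + 108 \right)}} = \frac{1}{20144 - 192} = \frac{1}{19952}$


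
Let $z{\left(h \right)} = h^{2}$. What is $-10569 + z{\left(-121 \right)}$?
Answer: $4072$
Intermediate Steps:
$-10569 + z{\left(-121 \right)} = -10569 + \left(-121\right)^{2} = -10569 + 14641 = 4072$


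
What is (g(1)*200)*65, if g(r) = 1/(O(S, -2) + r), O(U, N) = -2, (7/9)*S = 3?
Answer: -13000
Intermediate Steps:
S = 27/7 (S = (9/7)*3 = 27/7 ≈ 3.8571)
g(r) = 1/(-2 + r)
(g(1)*200)*65 = (200/(-2 + 1))*65 = (200/(-1))*65 = -1*200*65 = -200*65 = -13000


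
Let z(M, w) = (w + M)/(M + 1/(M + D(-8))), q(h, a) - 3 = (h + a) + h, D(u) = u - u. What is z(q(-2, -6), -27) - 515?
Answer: -12756/25 ≈ -510.24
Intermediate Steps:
D(u) = 0
q(h, a) = 3 + a + 2*h (q(h, a) = 3 + ((h + a) + h) = 3 + ((a + h) + h) = 3 + (a + 2*h) = 3 + a + 2*h)
z(M, w) = (M + w)/(M + 1/M) (z(M, w) = (w + M)/(M + 1/(M + 0)) = (M + w)/(M + 1/M))
z(q(-2, -6), -27) - 515 = (3 - 6 + 2*(-2))*((3 - 6 + 2*(-2)) - 27)/(1 + (3 - 6 + 2*(-2))²) - 515 = (3 - 6 - 4)*((3 - 6 - 4) - 27)/(1 + (3 - 6 - 4)²) - 515 = -7*(-7 - 27)/(1 + (-7)²) - 515 = -7*(-34)/(1 + 49) - 515 = -7*(-34)/50 - 515 = -7*1/50*(-34) - 515 = 119/25 - 515 = -12756/25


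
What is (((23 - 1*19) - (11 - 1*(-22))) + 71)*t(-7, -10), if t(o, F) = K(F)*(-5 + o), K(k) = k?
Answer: 5040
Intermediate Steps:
t(o, F) = F*(-5 + o)
(((23 - 1*19) - (11 - 1*(-22))) + 71)*t(-7, -10) = (((23 - 1*19) - (11 - 1*(-22))) + 71)*(-10*(-5 - 7)) = (((23 - 19) - (11 + 22)) + 71)*(-10*(-12)) = ((4 - 1*33) + 71)*120 = ((4 - 33) + 71)*120 = (-29 + 71)*120 = 42*120 = 5040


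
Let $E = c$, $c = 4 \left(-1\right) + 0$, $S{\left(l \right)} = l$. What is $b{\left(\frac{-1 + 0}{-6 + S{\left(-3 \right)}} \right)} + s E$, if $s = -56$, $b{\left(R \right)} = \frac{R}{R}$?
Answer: $225$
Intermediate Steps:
$b{\left(R \right)} = 1$
$c = -4$ ($c = -4 + 0 = -4$)
$E = -4$
$b{\left(\frac{-1 + 0}{-6 + S{\left(-3 \right)}} \right)} + s E = 1 - -224 = 1 + 224 = 225$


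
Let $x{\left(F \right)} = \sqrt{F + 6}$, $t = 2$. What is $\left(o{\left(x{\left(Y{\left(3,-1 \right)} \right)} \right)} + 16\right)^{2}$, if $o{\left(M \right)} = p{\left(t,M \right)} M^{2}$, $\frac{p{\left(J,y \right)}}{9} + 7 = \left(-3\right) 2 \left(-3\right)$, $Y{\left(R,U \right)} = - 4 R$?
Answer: $334084$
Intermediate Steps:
$p{\left(J,y \right)} = 99$ ($p{\left(J,y \right)} = -63 + 9 \left(-3\right) 2 \left(-3\right) = -63 + 9 \left(\left(-6\right) \left(-3\right)\right) = -63 + 9 \cdot 18 = -63 + 162 = 99$)
$x{\left(F \right)} = \sqrt{6 + F}$
$o{\left(M \right)} = 99 M^{2}$
$\left(o{\left(x{\left(Y{\left(3,-1 \right)} \right)} \right)} + 16\right)^{2} = \left(99 \left(\sqrt{6 - 12}\right)^{2} + 16\right)^{2} = \left(99 \left(\sqrt{-6}\right)^{2} + 16\right)^{2} = \left(99 \left(i \sqrt{6}\right)^{2} + 16\right)^{2} = \left(99 \left(-6\right) + 16\right)^{2} = \left(-594 + 16\right)^{2} = \left(-578\right)^{2} = 334084$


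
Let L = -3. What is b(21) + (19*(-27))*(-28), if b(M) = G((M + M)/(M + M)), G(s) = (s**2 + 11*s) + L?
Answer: 14373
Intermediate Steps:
G(s) = -3 + s**2 + 11*s (G(s) = (s**2 + 11*s) - 3 = -3 + s**2 + 11*s)
b(M) = 9 (b(M) = -3 + ((M + M)/(M + M))**2 + 11*((M + M)/(M + M)) = -3 + ((2*M)/((2*M)))**2 + 11*((2*M)/((2*M))) = -3 + ((2*M)*(1/(2*M)))**2 + 11*((2*M)*(1/(2*M))) = -3 + 1**2 + 11*1 = -3 + 1 + 11 = 9)
b(21) + (19*(-27))*(-28) = 9 + (19*(-27))*(-28) = 9 - 513*(-28) = 9 + 14364 = 14373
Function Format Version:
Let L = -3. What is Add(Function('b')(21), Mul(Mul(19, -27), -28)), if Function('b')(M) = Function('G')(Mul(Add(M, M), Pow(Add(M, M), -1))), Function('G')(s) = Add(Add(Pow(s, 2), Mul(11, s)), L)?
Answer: 14373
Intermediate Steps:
Function('G')(s) = Add(-3, Pow(s, 2), Mul(11, s)) (Function('G')(s) = Add(Add(Pow(s, 2), Mul(11, s)), -3) = Add(-3, Pow(s, 2), Mul(11, s)))
Function('b')(M) = 9 (Function('b')(M) = Add(-3, Pow(Mul(Add(M, M), Pow(Add(M, M), -1)), 2), Mul(11, Mul(Add(M, M), Pow(Add(M, M), -1)))) = Add(-3, Pow(Mul(Mul(2, M), Pow(Mul(2, M), -1)), 2), Mul(11, Mul(Mul(2, M), Pow(Mul(2, M), -1)))) = Add(-3, Pow(Mul(Mul(2, M), Mul(Rational(1, 2), Pow(M, -1))), 2), Mul(11, Mul(Mul(2, M), Mul(Rational(1, 2), Pow(M, -1))))) = Add(-3, Pow(1, 2), Mul(11, 1)) = Add(-3, 1, 11) = 9)
Add(Function('b')(21), Mul(Mul(19, -27), -28)) = Add(9, Mul(Mul(19, -27), -28)) = Add(9, Mul(-513, -28)) = Add(9, 14364) = 14373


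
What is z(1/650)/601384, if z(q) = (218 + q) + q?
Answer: 70851/195449800 ≈ 0.00036250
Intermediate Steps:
z(q) = 218 + 2*q
z(1/650)/601384 = (218 + 2/650)/601384 = (218 + 2*(1/650))*(1/601384) = (218 + 1/325)*(1/601384) = (70851/325)*(1/601384) = 70851/195449800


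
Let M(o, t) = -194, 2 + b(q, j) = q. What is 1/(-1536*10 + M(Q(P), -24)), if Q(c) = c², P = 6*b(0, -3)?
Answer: -1/15554 ≈ -6.4292e-5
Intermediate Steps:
b(q, j) = -2 + q
P = -12 (P = 6*(-2 + 0) = 6*(-2) = -12)
1/(-1536*10 + M(Q(P), -24)) = 1/(-1536*10 - 194) = 1/(-15360 - 194) = 1/(-15554) = -1/15554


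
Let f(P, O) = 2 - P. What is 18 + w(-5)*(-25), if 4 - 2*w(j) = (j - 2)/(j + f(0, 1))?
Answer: -17/6 ≈ -2.8333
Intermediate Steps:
w(j) = 2 - (-2 + j)/(2*(2 + j)) (w(j) = 2 - (j - 2)/(2*(j + (2 - 1*0))) = 2 - (-2 + j)/(2*(j + (2 + 0))) = 2 - (-2 + j)/(2*(j + 2)) = 2 - (-2 + j)/(2*(2 + j)))
18 + w(-5)*(-25) = 18 + ((10 + 3*(-5))/(2*(2 - 5)))*(-25) = 18 + ((½)*(10 - 15)/(-3))*(-25) = 18 + ((½)*(-⅓)*(-5))*(-25) = 18 + (⅚)*(-25) = 18 - 125/6 = -17/6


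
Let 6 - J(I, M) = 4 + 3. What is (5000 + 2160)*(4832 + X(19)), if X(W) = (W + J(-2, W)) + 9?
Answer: 34790440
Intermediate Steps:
J(I, M) = -1 (J(I, M) = 6 - (4 + 3) = 6 - 1*7 = 6 - 7 = -1)
X(W) = 8 + W (X(W) = (W - 1) + 9 = (-1 + W) + 9 = 8 + W)
(5000 + 2160)*(4832 + X(19)) = (5000 + 2160)*(4832 + (8 + 19)) = 7160*(4832 + 27) = 7160*4859 = 34790440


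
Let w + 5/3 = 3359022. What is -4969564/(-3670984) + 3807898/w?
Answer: 1000160842025/402094888022 ≈ 2.4874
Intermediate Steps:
w = 10077061/3 (w = -5/3 + 3359022 = 10077061/3 ≈ 3.3590e+6)
-4969564/(-3670984) + 3807898/w = -4969564/(-3670984) + 3807898/(10077061/3) = -4969564*(-1/3670984) + 3807898*(3/10077061) = 54017/39902 + 11423694/10077061 = 1000160842025/402094888022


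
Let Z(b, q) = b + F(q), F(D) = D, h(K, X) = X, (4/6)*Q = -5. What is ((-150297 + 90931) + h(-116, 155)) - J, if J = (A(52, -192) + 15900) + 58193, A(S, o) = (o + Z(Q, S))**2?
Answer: -620241/4 ≈ -1.5506e+5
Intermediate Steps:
Q = -15/2 (Q = (3/2)*(-5) = -15/2 ≈ -7.5000)
Z(b, q) = b + q
A(S, o) = (-15/2 + S + o)**2 (A(S, o) = (o + (-15/2 + S))**2 = (-15/2 + S + o)**2)
J = 383397/4 (J = ((-15 + 2*52 + 2*(-192))**2/4 + 15900) + 58193 = ((-15 + 104 - 384)**2/4 + 15900) + 58193 = ((1/4)*(-295)**2 + 15900) + 58193 = ((1/4)*87025 + 15900) + 58193 = (87025/4 + 15900) + 58193 = 150625/4 + 58193 = 383397/4 ≈ 95849.)
((-150297 + 90931) + h(-116, 155)) - J = ((-150297 + 90931) + 155) - 1*383397/4 = (-59366 + 155) - 383397/4 = -59211 - 383397/4 = -620241/4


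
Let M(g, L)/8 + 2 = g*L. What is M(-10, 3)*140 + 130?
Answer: -35710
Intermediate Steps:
M(g, L) = -16 + 8*L*g (M(g, L) = -16 + 8*(g*L) = -16 + 8*(L*g) = -16 + 8*L*g)
M(-10, 3)*140 + 130 = (-16 + 8*3*(-10))*140 + 130 = (-16 - 240)*140 + 130 = -256*140 + 130 = -35840 + 130 = -35710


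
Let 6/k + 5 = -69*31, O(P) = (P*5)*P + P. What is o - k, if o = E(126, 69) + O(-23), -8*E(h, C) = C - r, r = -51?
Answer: 2794707/1072 ≈ 2607.0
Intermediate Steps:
O(P) = P + 5*P**2 (O(P) = (5*P)*P + P = 5*P**2 + P = P + 5*P**2)
E(h, C) = -51/8 - C/8 (E(h, C) = -(C - 1*(-51))/8 = -(C + 51)/8 = -(51 + C)/8 = -51/8 - C/8)
k = -3/1072 (k = 6/(-5 - 69*31) = 6/(-5 - 2139) = 6/(-2144) = 6*(-1/2144) = -3/1072 ≈ -0.0027985)
o = 2607 (o = (-51/8 - 1/8*69) - 23*(1 + 5*(-23)) = (-51/8 - 69/8) - 23*(1 - 115) = -15 - 23*(-114) = -15 + 2622 = 2607)
o - k = 2607 - 1*(-3/1072) = 2607 + 3/1072 = 2794707/1072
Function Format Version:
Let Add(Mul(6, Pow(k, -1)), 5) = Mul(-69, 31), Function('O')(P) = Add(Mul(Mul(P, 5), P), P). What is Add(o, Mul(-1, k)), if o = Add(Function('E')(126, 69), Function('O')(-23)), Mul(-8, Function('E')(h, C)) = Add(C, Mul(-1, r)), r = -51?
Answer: Rational(2794707, 1072) ≈ 2607.0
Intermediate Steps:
Function('O')(P) = Add(P, Mul(5, Pow(P, 2))) (Function('O')(P) = Add(Mul(Mul(5, P), P), P) = Add(Mul(5, Pow(P, 2)), P) = Add(P, Mul(5, Pow(P, 2))))
Function('E')(h, C) = Add(Rational(-51, 8), Mul(Rational(-1, 8), C)) (Function('E')(h, C) = Mul(Rational(-1, 8), Add(C, Mul(-1, -51))) = Mul(Rational(-1, 8), Add(C, 51)) = Mul(Rational(-1, 8), Add(51, C)) = Add(Rational(-51, 8), Mul(Rational(-1, 8), C)))
k = Rational(-3, 1072) (k = Mul(6, Pow(Add(-5, Mul(-69, 31)), -1)) = Mul(6, Pow(Add(-5, -2139), -1)) = Mul(6, Pow(-2144, -1)) = Mul(6, Rational(-1, 2144)) = Rational(-3, 1072) ≈ -0.0027985)
o = 2607 (o = Add(Add(Rational(-51, 8), Mul(Rational(-1, 8), 69)), Mul(-23, Add(1, Mul(5, -23)))) = Add(Add(Rational(-51, 8), Rational(-69, 8)), Mul(-23, Add(1, -115))) = Add(-15, Mul(-23, -114)) = Add(-15, 2622) = 2607)
Add(o, Mul(-1, k)) = Add(2607, Mul(-1, Rational(-3, 1072))) = Add(2607, Rational(3, 1072)) = Rational(2794707, 1072)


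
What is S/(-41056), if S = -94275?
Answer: 94275/41056 ≈ 2.2963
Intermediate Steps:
S/(-41056) = -94275/(-41056) = -94275*(-1/41056) = 94275/41056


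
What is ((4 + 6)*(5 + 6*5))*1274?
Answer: 445900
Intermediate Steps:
((4 + 6)*(5 + 6*5))*1274 = (10*(5 + 30))*1274 = (10*35)*1274 = 350*1274 = 445900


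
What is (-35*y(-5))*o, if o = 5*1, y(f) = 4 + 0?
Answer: -700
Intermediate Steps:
y(f) = 4
o = 5
(-35*y(-5))*o = -35*4*5 = -140*5 = -700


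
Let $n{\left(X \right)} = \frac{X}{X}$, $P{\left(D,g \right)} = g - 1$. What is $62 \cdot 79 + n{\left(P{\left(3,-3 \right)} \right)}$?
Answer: $4899$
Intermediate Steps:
$P{\left(D,g \right)} = -1 + g$ ($P{\left(D,g \right)} = g - 1 = -1 + g$)
$n{\left(X \right)} = 1$
$62 \cdot 79 + n{\left(P{\left(3,-3 \right)} \right)} = 62 \cdot 79 + 1 = 4898 + 1 = 4899$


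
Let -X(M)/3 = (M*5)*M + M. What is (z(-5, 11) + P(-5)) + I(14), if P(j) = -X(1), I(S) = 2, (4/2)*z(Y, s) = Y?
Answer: 35/2 ≈ 17.500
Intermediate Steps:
z(Y, s) = Y/2
X(M) = -15*M² - 3*M (X(M) = -3*((M*5)*M + M) = -3*((5*M)*M + M) = -3*(5*M² + M) = -3*(M + 5*M²) = -15*M² - 3*M)
P(j) = 18 (P(j) = -(-3)*(1 + 5*1) = -(-3)*(1 + 5) = -(-3)*6 = -1*(-18) = 18)
(z(-5, 11) + P(-5)) + I(14) = ((½)*(-5) + 18) + 2 = (-5/2 + 18) + 2 = 31/2 + 2 = 35/2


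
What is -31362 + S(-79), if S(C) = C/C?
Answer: -31361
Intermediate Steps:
S(C) = 1
-31362 + S(-79) = -31362 + 1 = -31361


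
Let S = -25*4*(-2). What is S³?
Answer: 8000000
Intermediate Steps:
S = 200 (S = -5*20*(-2) = -100*(-2) = 200)
S³ = 200³ = 8000000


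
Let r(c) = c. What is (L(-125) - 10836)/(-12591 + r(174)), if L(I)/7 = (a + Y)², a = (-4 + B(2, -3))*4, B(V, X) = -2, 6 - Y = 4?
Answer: 7448/12417 ≈ 0.59982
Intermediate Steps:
Y = 2 (Y = 6 - 1*4 = 6 - 4 = 2)
a = -24 (a = (-4 - 2)*4 = -6*4 = -24)
L(I) = 3388 (L(I) = 7*(-24 + 2)² = 7*(-22)² = 7*484 = 3388)
(L(-125) - 10836)/(-12591 + r(174)) = (3388 - 10836)/(-12591 + 174) = -7448/(-12417) = -7448*(-1/12417) = 7448/12417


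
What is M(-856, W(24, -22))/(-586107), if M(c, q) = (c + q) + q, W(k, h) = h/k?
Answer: 5147/3516642 ≈ 0.0014636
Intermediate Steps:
M(c, q) = c + 2*q
M(-856, W(24, -22))/(-586107) = (-856 + 2*(-22/24))/(-586107) = (-856 + 2*(-22*1/24))*(-1/586107) = (-856 + 2*(-11/12))*(-1/586107) = (-856 - 11/6)*(-1/586107) = -5147/6*(-1/586107) = 5147/3516642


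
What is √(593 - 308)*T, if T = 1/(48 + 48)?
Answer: √285/96 ≈ 0.17585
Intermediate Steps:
T = 1/96 ≈ 0.010417
√(593 - 308)*T = √(593 - 308)*(1/96) = √285*(1/96) = √285/96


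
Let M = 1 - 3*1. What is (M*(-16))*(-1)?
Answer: -32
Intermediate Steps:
M = -2 (M = 1 - 3 = -2)
(M*(-16))*(-1) = -2*(-16)*(-1) = 32*(-1) = -32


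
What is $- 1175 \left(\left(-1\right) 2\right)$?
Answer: $2350$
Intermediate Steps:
$- 1175 \left(\left(-1\right) 2\right) = \left(-1175\right) \left(-2\right) = 2350$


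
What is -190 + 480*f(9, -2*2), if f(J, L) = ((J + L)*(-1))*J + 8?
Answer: -17950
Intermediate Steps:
f(J, L) = 8 + J*(-J - L) (f(J, L) = (-J - L)*J + 8 = J*(-J - L) + 8 = 8 + J*(-J - L))
-190 + 480*f(9, -2*2) = -190 + 480*(8 - 1*9² - 1*9*(-2*2)) = -190 + 480*(8 - 1*81 - 1*9*(-4)) = -190 + 480*(8 - 81 + 36) = -190 + 480*(-37) = -190 - 17760 = -17950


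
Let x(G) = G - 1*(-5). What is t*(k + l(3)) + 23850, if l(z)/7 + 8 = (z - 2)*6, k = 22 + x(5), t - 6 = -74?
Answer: 22626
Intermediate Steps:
t = -68 (t = 6 - 74 = -68)
x(G) = 5 + G (x(G) = G + 5 = 5 + G)
k = 32 (k = 22 + (5 + 5) = 22 + 10 = 32)
l(z) = -140 + 42*z (l(z) = -56 + 7*((z - 2)*6) = -56 + 7*((-2 + z)*6) = -56 + 7*(-12 + 6*z) = -56 + (-84 + 42*z) = -140 + 42*z)
t*(k + l(3)) + 23850 = -68*(32 + (-140 + 42*3)) + 23850 = -68*(32 + (-140 + 126)) + 23850 = -68*(32 - 14) + 23850 = -68*18 + 23850 = -1224 + 23850 = 22626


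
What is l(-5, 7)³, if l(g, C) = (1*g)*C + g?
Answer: -64000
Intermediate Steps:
l(g, C) = g + C*g (l(g, C) = g*C + g = C*g + g = g + C*g)
l(-5, 7)³ = (-5*(1 + 7))³ = (-5*8)³ = (-40)³ = -64000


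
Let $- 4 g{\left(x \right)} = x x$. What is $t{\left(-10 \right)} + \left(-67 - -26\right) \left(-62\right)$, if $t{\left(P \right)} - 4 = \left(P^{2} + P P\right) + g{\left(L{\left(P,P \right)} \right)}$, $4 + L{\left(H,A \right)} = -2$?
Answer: $2737$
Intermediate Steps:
$L{\left(H,A \right)} = -6$ ($L{\left(H,A \right)} = -4 - 2 = -6$)
$g{\left(x \right)} = - \frac{x^{2}}{4}$ ($g{\left(x \right)} = - \frac{x x}{4} = - \frac{x^{2}}{4}$)
$t{\left(P \right)} = -5 + 2 P^{2}$ ($t{\left(P \right)} = 4 - \left(9 - P^{2} - P P\right) = 4 + \left(\left(P^{2} + P^{2}\right) - 9\right) = 4 + \left(2 P^{2} - 9\right) = 4 + \left(-9 + 2 P^{2}\right) = -5 + 2 P^{2}$)
$t{\left(-10 \right)} + \left(-67 - -26\right) \left(-62\right) = \left(-5 + 2 \left(-10\right)^{2}\right) + \left(-67 - -26\right) \left(-62\right) = \left(-5 + 2 \cdot 100\right) + \left(-67 + 26\right) \left(-62\right) = \left(-5 + 200\right) - -2542 = 195 + 2542 = 2737$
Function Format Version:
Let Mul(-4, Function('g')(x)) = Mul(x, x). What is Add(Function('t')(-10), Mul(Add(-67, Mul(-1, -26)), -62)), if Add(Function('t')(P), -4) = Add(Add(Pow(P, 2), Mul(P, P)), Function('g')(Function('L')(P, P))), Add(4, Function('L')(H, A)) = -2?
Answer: 2737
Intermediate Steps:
Function('L')(H, A) = -6 (Function('L')(H, A) = Add(-4, -2) = -6)
Function('g')(x) = Mul(Rational(-1, 4), Pow(x, 2)) (Function('g')(x) = Mul(Rational(-1, 4), Mul(x, x)) = Mul(Rational(-1, 4), Pow(x, 2)))
Function('t')(P) = Add(-5, Mul(2, Pow(P, 2))) (Function('t')(P) = Add(4, Add(Add(Pow(P, 2), Mul(P, P)), Mul(Rational(-1, 4), Pow(-6, 2)))) = Add(4, Add(Add(Pow(P, 2), Pow(P, 2)), Mul(Rational(-1, 4), 36))) = Add(4, Add(Mul(2, Pow(P, 2)), -9)) = Add(4, Add(-9, Mul(2, Pow(P, 2)))) = Add(-5, Mul(2, Pow(P, 2))))
Add(Function('t')(-10), Mul(Add(-67, Mul(-1, -26)), -62)) = Add(Add(-5, Mul(2, Pow(-10, 2))), Mul(Add(-67, Mul(-1, -26)), -62)) = Add(Add(-5, Mul(2, 100)), Mul(Add(-67, 26), -62)) = Add(Add(-5, 200), Mul(-41, -62)) = Add(195, 2542) = 2737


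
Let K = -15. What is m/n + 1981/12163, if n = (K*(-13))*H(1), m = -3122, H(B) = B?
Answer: -37586591/2371785 ≈ -15.847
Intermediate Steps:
n = 195 (n = -15*(-13)*1 = 195*1 = 195)
m/n + 1981/12163 = -3122/195 + 1981/12163 = -37586591/2371785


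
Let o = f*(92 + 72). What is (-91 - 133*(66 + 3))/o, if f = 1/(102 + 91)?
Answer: -447181/41 ≈ -10907.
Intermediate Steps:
f = 1/193 ≈ 0.0051813
o = 164/193 (o = (92 + 72)/193 = (1/193)*164 = 164/193 ≈ 0.84974)
(-91 - 133*(66 + 3))/o = (-91 - 133*(66 + 3))/(164/193) = (-91 - 133*69)*(193/164) = (-91 - 9177)*(193/164) = -9268*193/164 = -447181/41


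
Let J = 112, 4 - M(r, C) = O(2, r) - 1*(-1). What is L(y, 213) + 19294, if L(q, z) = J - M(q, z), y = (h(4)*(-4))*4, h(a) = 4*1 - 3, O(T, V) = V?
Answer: 19387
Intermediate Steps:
M(r, C) = 3 - r (M(r, C) = 4 - (r - 1*(-1)) = 4 - (r + 1) = 4 - (1 + r) = 4 + (-1 - r) = 3 - r)
h(a) = 1 (h(a) = 4 - 3 = 1)
y = -16 (y = (1*(-4))*4 = -4*4 = -16)
L(q, z) = 109 + q (L(q, z) = 112 - (3 - q) = 112 + (-3 + q) = 109 + q)
L(y, 213) + 19294 = (109 - 16) + 19294 = 93 + 19294 = 19387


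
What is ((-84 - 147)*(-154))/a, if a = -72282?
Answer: -847/1721 ≈ -0.49216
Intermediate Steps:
((-84 - 147)*(-154))/a = ((-84 - 147)*(-154))/(-72282) = -231*(-154)*(-1/72282) = 35574*(-1/72282) = -847/1721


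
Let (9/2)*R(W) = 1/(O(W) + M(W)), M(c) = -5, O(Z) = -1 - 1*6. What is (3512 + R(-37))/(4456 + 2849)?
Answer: 189647/394470 ≈ 0.48076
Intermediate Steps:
O(Z) = -7 (O(Z) = -1 - 6 = -7)
R(W) = -1/54 (R(W) = 2/(9*(-7 - 5)) = (2/9)/(-12) = (2/9)*(-1/12) = -1/54)
(3512 + R(-37))/(4456 + 2849) = (3512 - 1/54)/(4456 + 2849) = (189647/54)/7305 = (189647/54)*(1/7305) = 189647/394470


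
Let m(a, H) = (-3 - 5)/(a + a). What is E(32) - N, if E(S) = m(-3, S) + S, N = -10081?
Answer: 30343/3 ≈ 10114.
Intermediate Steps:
m(a, H) = -4/a (m(a, H) = -8*1/(2*a) = -4/a)
E(S) = 4/3 + S (E(S) = -4/(-3) + S = -4*(-⅓) + S = 4/3 + S)
E(32) - N = (4/3 + 32) - 1*(-10081) = 100/3 + 10081 = 30343/3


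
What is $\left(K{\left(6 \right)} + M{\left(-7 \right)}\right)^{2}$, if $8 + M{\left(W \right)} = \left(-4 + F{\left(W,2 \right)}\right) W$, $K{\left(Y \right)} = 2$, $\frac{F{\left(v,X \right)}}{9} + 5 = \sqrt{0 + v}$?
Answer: $85786 - 42462 i \sqrt{7} \approx 85786.0 - 1.1234 \cdot 10^{5} i$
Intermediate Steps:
$F{\left(v,X \right)} = -45 + 9 \sqrt{v}$ ($F{\left(v,X \right)} = -45 + 9 \sqrt{0 + v} = -45 + 9 \sqrt{v}$)
$M{\left(W \right)} = -8 + W \left(-49 + 9 \sqrt{W}\right)$ ($M{\left(W \right)} = -8 + \left(-4 + \left(-45 + 9 \sqrt{W}\right)\right) W = -8 + \left(-49 + 9 \sqrt{W}\right) W = -8 + W \left(-49 + 9 \sqrt{W}\right)$)
$\left(K{\left(6 \right)} + M{\left(-7 \right)}\right)^{2} = \left(2 - \left(-335 + 63 i \sqrt{7}\right)\right)^{2} = \left(2 + \left(335 - 63 i \sqrt{7}\right)\right)^{2} = \left(337 - 63 i \sqrt{7}\right)^{2}$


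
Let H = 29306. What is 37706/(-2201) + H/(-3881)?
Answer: -210839492/8542081 ≈ -24.682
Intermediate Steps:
37706/(-2201) + H/(-3881) = 37706/(-2201) + 29306/(-3881) = 37706*(-1/2201) + 29306*(-1/3881) = -37706/2201 - 29306/3881 = -210839492/8542081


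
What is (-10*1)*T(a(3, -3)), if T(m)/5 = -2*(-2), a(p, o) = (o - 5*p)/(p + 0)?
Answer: -200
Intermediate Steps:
a(p, o) = (o - 5*p)/p
T(m) = 20 (T(m) = 5*(-2*(-2)) = 5*4 = 20)
(-10*1)*T(a(3, -3)) = -10*1*20 = -10*20 = -200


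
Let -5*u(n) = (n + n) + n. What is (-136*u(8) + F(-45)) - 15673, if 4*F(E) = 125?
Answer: -299779/20 ≈ -14989.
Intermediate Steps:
u(n) = -3*n/5 (u(n) = -((n + n) + n)/5 = -(2*n + n)/5 = -3*n/5)
F(E) = 125/4 (F(E) = (1/4)*125 = 125/4)
(-136*u(8) + F(-45)) - 15673 = (-(-408)*8/5 + 125/4) - 15673 = (-136*(-24/5) + 125/4) - 15673 = (3264/5 + 125/4) - 15673 = 13681/20 - 15673 = -299779/20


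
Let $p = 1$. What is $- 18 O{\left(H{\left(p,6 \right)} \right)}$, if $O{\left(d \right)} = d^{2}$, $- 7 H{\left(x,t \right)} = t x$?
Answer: $- \frac{648}{49} \approx -13.224$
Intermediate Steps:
$H{\left(x,t \right)} = - \frac{t x}{7}$
$- 18 O{\left(H{\left(p,6 \right)} \right)} = - 18 \left(\left(- \frac{1}{7}\right) 6 \cdot 1\right)^{2} = - 18 \left(- \frac{6}{7}\right)^{2} = \left(-18\right) \frac{36}{49} = - \frac{648}{49}$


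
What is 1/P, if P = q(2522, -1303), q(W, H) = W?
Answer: 1/2522 ≈ 0.00039651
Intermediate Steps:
P = 2522
1/P = 1/2522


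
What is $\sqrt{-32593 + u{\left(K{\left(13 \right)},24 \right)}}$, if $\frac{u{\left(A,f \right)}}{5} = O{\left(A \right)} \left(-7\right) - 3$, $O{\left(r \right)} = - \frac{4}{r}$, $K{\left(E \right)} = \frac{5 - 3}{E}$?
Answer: $3 i \sqrt{3522} \approx 178.04 i$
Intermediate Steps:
$K{\left(E \right)} = \frac{2}{E}$ ($K{\left(E \right)} = \frac{5 - 3}{E} = \frac{2}{E}$)
$u{\left(A,f \right)} = -15 + \frac{140}{A}$ ($u{\left(A,f \right)} = 5 \left(- \frac{4}{A} \left(-7\right) - 3\right) = 5 \left(\frac{28}{A} - 3\right) = 5 \left(-3 + \frac{28}{A}\right) = -15 + \frac{140}{A}$)
$\sqrt{-32593 + u{\left(K{\left(13 \right)},24 \right)}} = \sqrt{-32593 - \left(15 - \frac{140}{2 \cdot \frac{1}{13}}\right)} = \sqrt{-32593 - \left(15 - \frac{140}{\frac{2}{13}}\right)} = \sqrt{-32593 + \left(-15 + 140 \cdot \frac{13}{2}\right)} = \sqrt{-32593 + \left(-15 + 910\right)} = \sqrt{-32593 + 895} = \sqrt{-31698} = 3 i \sqrt{3522}$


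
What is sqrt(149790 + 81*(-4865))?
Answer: 5*I*sqrt(9771) ≈ 494.24*I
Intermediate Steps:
sqrt(149790 + 81*(-4865)) = sqrt(149790 - 394065) = sqrt(-244275) = 5*I*sqrt(9771)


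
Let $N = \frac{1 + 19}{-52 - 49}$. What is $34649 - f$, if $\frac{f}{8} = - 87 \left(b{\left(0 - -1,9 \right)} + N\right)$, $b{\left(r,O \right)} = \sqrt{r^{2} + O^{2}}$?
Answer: $\frac{3485629}{101} + 696 \sqrt{82} \approx 40814.0$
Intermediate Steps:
$b{\left(r,O \right)} = \sqrt{O^{2} + r^{2}}$
$N = - \frac{20}{101}$ ($N = \frac{20}{-101} = 20 \left(- \frac{1}{101}\right) = - \frac{20}{101} \approx -0.19802$)
$f = \frac{13920}{101} - 696 \sqrt{82}$ ($f = 8 \left(- 87 \left(\sqrt{9^{2} + \left(0 - -1\right)^{2}} - \frac{20}{101}\right)\right) = 8 \left(- 87 \left(\sqrt{81 + \left(0 + 1\right)^{2}} - \frac{20}{101}\right)\right) = 8 \left(- 87 \left(\sqrt{81 + 1^{2}} - \frac{20}{101}\right)\right) = 8 \left(- 87 \left(\sqrt{81 + 1} - \frac{20}{101}\right)\right) = 8 \left(- 87 \left(\sqrt{82} - \frac{20}{101}\right)\right) = 8 \left(- 87 \left(- \frac{20}{101} + \sqrt{82}\right)\right) = 8 \left(\frac{1740}{101} - 87 \sqrt{82}\right) = \frac{13920}{101} - 696 \sqrt{82} \approx -6164.7$)
$34649 - f = 34649 - \left(\frac{13920}{101} - 696 \sqrt{82}\right) = \frac{3485629}{101} + 696 \sqrt{82}$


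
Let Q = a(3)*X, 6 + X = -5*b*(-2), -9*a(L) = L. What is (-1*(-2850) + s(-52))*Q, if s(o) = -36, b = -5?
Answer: 52528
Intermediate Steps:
a(L) = -L/9
X = -56 (X = -6 - 5*(-5)*(-2) = -6 + 25*(-2) = -6 - 50 = -56)
Q = 56/3 (Q = -⅑*3*(-56) = -⅓*(-56) = 56/3 ≈ 18.667)
(-1*(-2850) + s(-52))*Q = (-1*(-2850) - 36)*(56/3) = (2850 - 36)*(56/3) = 2814*(56/3) = 52528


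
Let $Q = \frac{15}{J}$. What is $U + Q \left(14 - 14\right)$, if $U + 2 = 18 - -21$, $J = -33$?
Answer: $37$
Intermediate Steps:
$Q = - \frac{5}{11}$ ($Q = \frac{15}{-33} = 15 \left(- \frac{1}{33}\right) = - \frac{5}{11} \approx -0.45455$)
$U = 37$ ($U = -2 + \left(18 - -21\right) = -2 + \left(18 + 21\right) = -2 + 39 = 37$)
$U + Q \left(14 - 14\right) = 37 - \frac{5 \left(14 - 14\right)}{11} = 37 - 0 = 37 + 0 = 37$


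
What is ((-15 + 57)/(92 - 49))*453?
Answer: 19026/43 ≈ 442.46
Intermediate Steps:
((-15 + 57)/(92 - 49))*453 = (42/43)*453 = 19026/43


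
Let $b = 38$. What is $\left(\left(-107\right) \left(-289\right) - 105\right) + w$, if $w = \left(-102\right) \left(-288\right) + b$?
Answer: $60232$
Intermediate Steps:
$w = 29414$ ($w = \left(-102\right) \left(-288\right) + 38 = 29376 + 38 = 29414$)
$\left(\left(-107\right) \left(-289\right) - 105\right) + w = \left(\left(-107\right) \left(-289\right) - 105\right) + 29414 = \left(30923 - 105\right) + 29414 = 30818 + 29414 = 60232$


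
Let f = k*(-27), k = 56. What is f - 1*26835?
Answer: -28347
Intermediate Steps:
f = -1512 (f = 56*(-27) = -1512)
f - 1*26835 = -1512 - 1*26835 = -1512 - 26835 = -28347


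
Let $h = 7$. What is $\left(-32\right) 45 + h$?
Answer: $-1433$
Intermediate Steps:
$\left(-32\right) 45 + h = \left(-32\right) 45 + 7 = -1440 + 7 = -1433$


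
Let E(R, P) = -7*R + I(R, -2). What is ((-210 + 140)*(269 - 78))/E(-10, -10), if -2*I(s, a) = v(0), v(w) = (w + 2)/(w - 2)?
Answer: -26740/141 ≈ -189.65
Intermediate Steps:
v(w) = (2 + w)/(-2 + w)
I(s, a) = ½ (I(s, a) = -(2 + 0)/(2*(-2 + 0)) = -2/(2*(-2)) = -(-1)*2/4 = -½*(-1) = ½)
E(R, P) = ½ - 7*R (E(R, P) = -7*R + ½ = ½ - 7*R)
((-210 + 140)*(269 - 78))/E(-10, -10) = ((-210 + 140)*(269 - 78))/(½ - 7*(-10)) = (-70*191)/(½ + 70) = -13370/141/2 = -13370*2/141 = -26740/141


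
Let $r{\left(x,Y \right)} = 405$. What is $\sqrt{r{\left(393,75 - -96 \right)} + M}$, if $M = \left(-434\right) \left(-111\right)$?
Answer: $\sqrt{48579} \approx 220.41$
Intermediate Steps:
$M = 48174$
$\sqrt{r{\left(393,75 - -96 \right)} + M} = \sqrt{405 + 48174} = \sqrt{48579}$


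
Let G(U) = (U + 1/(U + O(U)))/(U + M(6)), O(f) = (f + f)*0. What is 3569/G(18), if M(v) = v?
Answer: 1541808/325 ≈ 4744.0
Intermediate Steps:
O(f) = 0 (O(f) = (2*f)*0 = 0)
G(U) = (U + 1/U)/(6 + U) (G(U) = (U + 1/(U + 0))/(U + 6) = (U + 1/U)/(6 + U))
3569/G(18) = 3569/(((1 + 18²)/(18*(6 + 18)))) = 3569/(((1/18)*(1 + 324)/24)) = 3569/(((1/18)*(1/24)*325)) = 3569/(325/432) = 3569*(432/325) = 1541808/325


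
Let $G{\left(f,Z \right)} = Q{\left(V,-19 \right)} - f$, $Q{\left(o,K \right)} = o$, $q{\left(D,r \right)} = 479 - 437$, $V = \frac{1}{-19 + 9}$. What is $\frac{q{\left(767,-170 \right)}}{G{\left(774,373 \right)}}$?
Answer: $- \frac{420}{7741} \approx -0.054257$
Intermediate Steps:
$V = - \frac{1}{10}$ ($V = \frac{1}{-10} = - \frac{1}{10} \approx -0.1$)
$q{\left(D,r \right)} = 42$
$G{\left(f,Z \right)} = - \frac{1}{10} - f$
$\frac{q{\left(767,-170 \right)}}{G{\left(774,373 \right)}} = \frac{42}{- \frac{1}{10} - 774} = \frac{42}{- \frac{7741}{10}} = 42 \left(- \frac{10}{7741}\right) = - \frac{420}{7741}$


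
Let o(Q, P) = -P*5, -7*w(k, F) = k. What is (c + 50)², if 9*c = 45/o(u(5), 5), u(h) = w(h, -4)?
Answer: 62001/25 ≈ 2480.0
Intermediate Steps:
w(k, F) = -k/7
u(h) = -h/7
o(Q, P) = -5*P
c = -⅕ (c = (45/((-5*5)))/9 = (45/(-25))/9 = (45*(-1/25))/9 = (⅑)*(-9/5) = -⅕ ≈ -0.20000)
(c + 50)² = (-⅕ + 50)² = (249/5)² = 62001/25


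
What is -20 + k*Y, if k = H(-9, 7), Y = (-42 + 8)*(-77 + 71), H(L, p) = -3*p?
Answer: -4304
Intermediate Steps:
Y = 204 (Y = -34*(-6) = 204)
k = -21 (k = -3*7 = -21)
-20 + k*Y = -20 - 21*204 = -20 - 4284 = -4304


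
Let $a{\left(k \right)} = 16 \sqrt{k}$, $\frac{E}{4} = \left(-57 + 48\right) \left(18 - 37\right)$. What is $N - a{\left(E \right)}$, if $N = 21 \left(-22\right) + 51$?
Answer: $-411 - 96 \sqrt{19} \approx -829.45$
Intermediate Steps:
$E = 684$ ($E = 4 \left(-57 + 48\right) \left(18 - 37\right) = 4 \left(\left(-9\right) \left(-19\right)\right) = 4 \cdot 171 = 684$)
$N = -411$ ($N = -462 + 51 = -411$)
$N - a{\left(E \right)} = -411 - 16 \sqrt{684} = -411 - 16 \cdot 6 \sqrt{19} = -411 - 96 \sqrt{19}$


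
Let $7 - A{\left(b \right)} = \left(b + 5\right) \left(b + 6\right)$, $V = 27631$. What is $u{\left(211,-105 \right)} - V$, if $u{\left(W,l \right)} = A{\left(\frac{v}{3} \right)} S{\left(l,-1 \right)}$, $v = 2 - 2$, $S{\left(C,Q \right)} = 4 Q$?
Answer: $-27539$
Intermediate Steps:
$v = 0$
$A{\left(b \right)} = 7 - \left(5 + b\right) \left(6 + b\right)$ ($A{\left(b \right)} = 7 - \left(b + 5\right) \left(b + 6\right) = 7 - \left(5 + b\right) \left(6 + b\right)$)
$u{\left(W,l \right)} = 92$ ($u{\left(W,l \right)} = \left(-23 - \left(\frac{0}{3}\right)^{2} - 11 \cdot \frac{0}{3}\right) 4 \left(-1\right) = \left(-23 - \left(0 \cdot \frac{1}{3}\right)^{2} - 11 \cdot 0 \cdot \frac{1}{3}\right) \left(-4\right) = \left(-23 - 0^{2} - 0\right) \left(-4\right) = \left(-23 - 0 + 0\right) \left(-4\right) = \left(-23 + 0 + 0\right) \left(-4\right) = \left(-23\right) \left(-4\right) = 92$)
$u{\left(211,-105 \right)} - V = 92 - 27631 = -27539$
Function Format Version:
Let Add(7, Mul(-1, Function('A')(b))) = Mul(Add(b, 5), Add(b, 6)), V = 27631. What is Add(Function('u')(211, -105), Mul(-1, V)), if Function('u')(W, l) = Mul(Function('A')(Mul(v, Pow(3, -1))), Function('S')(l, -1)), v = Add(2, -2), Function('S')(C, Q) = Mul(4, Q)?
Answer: -27539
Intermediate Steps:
v = 0
Function('A')(b) = Add(7, Mul(-1, Add(5, b), Add(6, b))) (Function('A')(b) = Add(7, Mul(-1, Mul(Add(b, 5), Add(b, 6)))) = Add(7, Mul(-1, Mul(Add(5, b), Add(6, b)))) = Add(7, Mul(-1, Add(5, b), Add(6, b))))
Function('u')(W, l) = 92 (Function('u')(W, l) = Mul(Add(-23, Mul(-1, Pow(Mul(0, Pow(3, -1)), 2)), Mul(-11, Mul(0, Pow(3, -1)))), Mul(4, -1)) = Mul(Add(-23, Mul(-1, Pow(Mul(0, Rational(1, 3)), 2)), Mul(-11, Mul(0, Rational(1, 3)))), -4) = Mul(Add(-23, Mul(-1, Pow(0, 2)), Mul(-11, 0)), -4) = Mul(Add(-23, Mul(-1, 0), 0), -4) = Mul(Add(-23, 0, 0), -4) = Mul(-23, -4) = 92)
Add(Function('u')(211, -105), Mul(-1, V)) = Add(92, Mul(-1, 27631)) = Add(92, -27631) = -27539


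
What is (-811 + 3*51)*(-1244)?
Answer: 818552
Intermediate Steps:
(-811 + 3*51)*(-1244) = (-811 + 153)*(-1244) = -658*(-1244) = 818552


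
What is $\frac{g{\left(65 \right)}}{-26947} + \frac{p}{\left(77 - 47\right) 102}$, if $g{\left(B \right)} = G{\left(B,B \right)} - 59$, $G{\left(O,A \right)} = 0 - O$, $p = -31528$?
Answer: $- \frac{212301394}{20614455} \approx -10.299$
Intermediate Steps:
$G{\left(O,A \right)} = - O$
$g{\left(B \right)} = -59 - B$ ($g{\left(B \right)} = - B - 59 = -59 - B$)
$\frac{g{\left(65 \right)}}{-26947} + \frac{p}{\left(77 - 47\right) 102} = \frac{-59 - 65}{-26947} - \frac{31528}{\left(77 - 47\right) 102} = \left(-59 - 65\right) \left(- \frac{1}{26947}\right) - \frac{31528}{30 \cdot 102} = \left(-124\right) \left(- \frac{1}{26947}\right) - \frac{31528}{3060} = \frac{124}{26947} - \frac{7882}{765} = - \frac{212301394}{20614455}$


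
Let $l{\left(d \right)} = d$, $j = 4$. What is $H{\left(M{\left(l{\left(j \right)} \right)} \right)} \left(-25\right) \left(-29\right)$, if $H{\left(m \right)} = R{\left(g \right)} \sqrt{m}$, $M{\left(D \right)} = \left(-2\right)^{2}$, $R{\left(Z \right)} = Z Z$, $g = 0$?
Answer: $0$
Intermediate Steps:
$R{\left(Z \right)} = Z^{2}$
$M{\left(D \right)} = 4$
$H{\left(m \right)} = 0$ ($H{\left(m \right)} = 0^{2} \sqrt{m} = 0 \sqrt{m} = 0$)
$H{\left(M{\left(l{\left(j \right)} \right)} \right)} \left(-25\right) \left(-29\right) = 0 \left(-25\right) \left(-29\right) = 0 \left(-29\right) = 0$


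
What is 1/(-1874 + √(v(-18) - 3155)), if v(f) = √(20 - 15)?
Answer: -1/(1874 - I*√(3155 - √5)) ≈ -0.00053314 - 1.5974e-5*I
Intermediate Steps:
v(f) = √5
1/(-1874 + √(v(-18) - 3155)) = 1/(-1874 + √(√5 - 3155)) = 1/(-1874 + √(-3155 + √5))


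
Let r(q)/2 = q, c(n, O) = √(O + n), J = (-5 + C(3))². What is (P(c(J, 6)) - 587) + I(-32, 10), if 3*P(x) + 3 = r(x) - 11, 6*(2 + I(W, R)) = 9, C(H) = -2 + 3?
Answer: -3553/6 + 2*√22/3 ≈ -589.04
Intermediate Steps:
C(H) = 1
I(W, R) = -½ (I(W, R) = -2 + (⅙)*9 = -2 + 3/2 = -½)
J = 16 (J = (-5 + 1)² = (-4)² = 16)
r(q) = 2*q
P(x) = -14/3 + 2*x/3 (P(x) = -1 + (2*x - 11)/3 = -1 + (-11 + 2*x)/3 = -1 + (-11/3 + 2*x/3) = -14/3 + 2*x/3)
(P(c(J, 6)) - 587) + I(-32, 10) = ((-14/3 + 2*√(6 + 16)/3) - 587) - ½ = ((-14/3 + 2*√22/3) - 587) - ½ = (-1775/3 + 2*√22/3) - ½ = -3553/6 + 2*√22/3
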